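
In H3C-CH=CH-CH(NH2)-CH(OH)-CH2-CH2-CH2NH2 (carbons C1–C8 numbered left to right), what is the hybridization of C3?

C3 carries 3 σ bonds, plus one π bond, giving a steric number of 3, so it is sp2.

sp^2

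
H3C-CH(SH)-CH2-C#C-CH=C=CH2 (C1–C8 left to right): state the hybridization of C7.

sp

C7 carries 2 σ bonds, plus two π bonds, giving a steric number of 2, so it is sp.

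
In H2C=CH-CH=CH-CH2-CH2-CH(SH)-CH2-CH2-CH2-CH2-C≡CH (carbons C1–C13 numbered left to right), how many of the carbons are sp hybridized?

C1: sp2
C2: sp2
C3: sp2
C4: sp2
C5: sp3
C6: sp3
C7: sp3
C8: sp3
C9: sp3
C10: sp3
C11: sp3
C12: sp ✓
C13: sp ✓
C12, C13 → 2 sp carbons.

2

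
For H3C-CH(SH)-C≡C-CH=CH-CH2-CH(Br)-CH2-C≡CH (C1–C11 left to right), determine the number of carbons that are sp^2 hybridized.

C1: sp3
C2: sp3
C3: sp
C4: sp
C5: sp2 ✓
C6: sp2 ✓
C7: sp3
C8: sp3
C9: sp3
C10: sp
C11: sp
C5, C6 → 2 sp2 carbons.

2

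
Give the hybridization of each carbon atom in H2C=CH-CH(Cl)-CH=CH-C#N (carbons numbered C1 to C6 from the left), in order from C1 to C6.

C1 — 3 σ bonds, plus one π bond. Steric number 3, so sp2.
C2: 3 σ bonds, plus one π bond; 3 regions of electron density → sp2.
C3 carries 4 σ bonds, giving a steric number of 4, so it is sp3.
C4 carries 3 σ bonds, plus one π bond, giving a steric number of 3, so it is sp2.
C5 — 3 σ bonds, plus one π bond. Steric number 3, so sp2.
C6 has 2 σ bonds, plus two π bonds: steric number 2 → sp.

C1 sp2, C2 sp2, C3 sp3, C4 sp2, C5 sp2, C6 sp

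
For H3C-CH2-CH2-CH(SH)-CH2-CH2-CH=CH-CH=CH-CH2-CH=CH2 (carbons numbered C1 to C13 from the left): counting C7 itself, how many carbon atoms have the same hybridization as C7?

C7 is sp2 (one π bond).
C1: sp3
C2: sp3
C3: sp3
C4: sp3
C5: sp3
C6: sp3
C7: sp2 ✓
C8: sp2 ✓
C9: sp2 ✓
C10: sp2 ✓
C11: sp3
C12: sp2 ✓
C13: sp2 ✓
6 carbons are sp2.

6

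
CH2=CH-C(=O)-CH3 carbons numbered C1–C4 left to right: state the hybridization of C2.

C2: 3 σ bonds, plus one π bond — 3 electron domains, sp2.

sp²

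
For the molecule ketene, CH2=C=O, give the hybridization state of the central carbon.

The central carbon: 2 σ bonds, plus two π bonds; 2 regions of electron density → sp.

sp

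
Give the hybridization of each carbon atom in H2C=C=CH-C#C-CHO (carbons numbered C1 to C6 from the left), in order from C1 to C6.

C1 (3 σ bonds, plus one π bond) has steric number 3: sp2.
C2: 2 σ bonds, plus two π bonds — 2 electron domains, sp.
C3 — 3 σ bonds, plus one π bond. Steric number 3, so sp2.
C4 has 2 σ bonds, plus two π bonds: steric number 2 → sp.
C5: 2 σ bonds, plus two π bonds; 2 regions of electron density → sp.
C6 has 3 σ bonds, plus one π bond: steric number 3 → sp2.

C1 sp2, C2 sp, C3 sp2, C4 sp, C5 sp, C6 sp2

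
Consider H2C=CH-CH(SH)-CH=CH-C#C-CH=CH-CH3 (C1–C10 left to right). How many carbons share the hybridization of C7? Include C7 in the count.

C7 is sp (two π bonds).
C1: sp2
C2: sp2
C3: sp3
C4: sp2
C5: sp2
C6: sp ✓
C7: sp ✓
C8: sp2
C9: sp2
C10: sp3
2 carbons are sp.

2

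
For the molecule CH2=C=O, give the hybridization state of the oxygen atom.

The oxygen atom has 1 σ bond and 2 lone pairs, plus one π bond: steric number 3 → sp2.

sp²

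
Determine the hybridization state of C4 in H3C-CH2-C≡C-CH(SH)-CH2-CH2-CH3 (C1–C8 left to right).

C4 has 2 σ bonds, plus two π bonds: steric number 2 → sp.

sp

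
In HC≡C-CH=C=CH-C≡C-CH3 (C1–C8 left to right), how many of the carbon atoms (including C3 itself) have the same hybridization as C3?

C3 is sp2 (one π bond).
C1: sp
C2: sp
C3: sp2 ✓
C4: sp
C5: sp2 ✓
C6: sp
C7: sp
C8: sp3
2 carbons are sp2.

2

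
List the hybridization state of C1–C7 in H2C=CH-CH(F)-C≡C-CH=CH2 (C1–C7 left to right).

C1 (3 σ bonds, plus one π bond) has steric number 3: sp2.
C2 carries 3 σ bonds, plus one π bond, giving a steric number of 3, so it is sp2.
C3 carries 4 σ bonds, giving a steric number of 4, so it is sp3.
C4: 2 σ bonds, plus two π bonds — 2 electron domains, sp.
C5: 2 σ bonds, plus two π bonds; 2 regions of electron density → sp.
C6 is sp2: 3 σ bonds, plus one π bond, 3 electron-density regions.
C7: 3 σ bonds, plus one π bond; 3 regions of electron density → sp2.

C1 sp2, C2 sp2, C3 sp3, C4 sp, C5 sp, C6 sp2, C7 sp2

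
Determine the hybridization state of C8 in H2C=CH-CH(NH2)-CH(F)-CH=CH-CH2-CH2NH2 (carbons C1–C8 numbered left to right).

C8 is sp3: 4 σ bonds, 4 electron-density regions.

sp^3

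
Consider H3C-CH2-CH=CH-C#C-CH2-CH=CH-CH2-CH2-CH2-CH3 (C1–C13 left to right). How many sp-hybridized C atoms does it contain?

2

C1: sp3
C2: sp3
C3: sp2
C4: sp2
C5: sp ✓
C6: sp ✓
C7: sp3
C8: sp2
C9: sp2
C10: sp3
C11: sp3
C12: sp3
C13: sp3
C5, C6 → 2 sp carbons.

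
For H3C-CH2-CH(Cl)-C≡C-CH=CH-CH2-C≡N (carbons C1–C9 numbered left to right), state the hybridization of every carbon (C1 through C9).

C1 sp3, C2 sp3, C3 sp3, C4 sp, C5 sp, C6 sp2, C7 sp2, C8 sp3, C9 sp

C1: 4 σ bonds — 4 electron domains, sp3.
C2 (4 σ bonds) has steric number 4: sp3.
C3 has 4 σ bonds: steric number 4 → sp3.
C4: 2 σ bonds, plus two π bonds; 2 regions of electron density → sp.
C5 — 2 σ bonds, plus two π bonds. Steric number 2, so sp.
C6 carries 3 σ bonds, plus one π bond, giving a steric number of 3, so it is sp2.
C7: 3 σ bonds, plus one π bond — 3 electron domains, sp2.
C8 (4 σ bonds) has steric number 4: sp3.
C9: 2 σ bonds, plus two π bonds — 2 electron domains, sp.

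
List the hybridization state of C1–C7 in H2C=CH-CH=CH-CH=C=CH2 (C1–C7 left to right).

C1 sp2, C2 sp2, C3 sp2, C4 sp2, C5 sp2, C6 sp, C7 sp2

C1: 3 σ bonds, plus one π bond; 3 regions of electron density → sp2.
C2 is sp2: 3 σ bonds, plus one π bond, 3 electron-density regions.
C3 is sp2: 3 σ bonds, plus one π bond, 3 electron-density regions.
C4 carries 3 σ bonds, plus one π bond, giving a steric number of 3, so it is sp2.
C5 — 3 σ bonds, plus one π bond. Steric number 3, so sp2.
C6 (2 σ bonds, plus two π bonds) has steric number 2: sp.
C7 carries 3 σ bonds, plus one π bond, giving a steric number of 3, so it is sp2.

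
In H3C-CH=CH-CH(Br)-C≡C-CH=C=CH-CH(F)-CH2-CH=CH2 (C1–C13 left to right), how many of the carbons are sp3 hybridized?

4

C1: sp3 ✓
C2: sp2
C3: sp2
C4: sp3 ✓
C5: sp
C6: sp
C7: sp2
C8: sp
C9: sp2
C10: sp3 ✓
C11: sp3 ✓
C12: sp2
C13: sp2
C1, C4, C10, C11 → 4 sp3 carbons.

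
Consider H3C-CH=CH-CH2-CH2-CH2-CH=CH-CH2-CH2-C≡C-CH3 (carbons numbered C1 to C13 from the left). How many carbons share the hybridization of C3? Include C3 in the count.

4

C3 is sp2 (one π bond).
C1: sp3
C2: sp2 ✓
C3: sp2 ✓
C4: sp3
C5: sp3
C6: sp3
C7: sp2 ✓
C8: sp2 ✓
C9: sp3
C10: sp3
C11: sp
C12: sp
C13: sp3
4 carbons are sp2.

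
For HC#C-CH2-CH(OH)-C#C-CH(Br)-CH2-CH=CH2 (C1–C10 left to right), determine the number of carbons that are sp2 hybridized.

2

C1: sp
C2: sp
C3: sp3
C4: sp3
C5: sp
C6: sp
C7: sp3
C8: sp3
C9: sp2 ✓
C10: sp2 ✓
C9, C10 → 2 sp2 carbons.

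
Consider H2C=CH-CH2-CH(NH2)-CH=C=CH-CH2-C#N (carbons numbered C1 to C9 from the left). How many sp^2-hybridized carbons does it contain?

4

C1: sp2 ✓
C2: sp2 ✓
C3: sp3
C4: sp3
C5: sp2 ✓
C6: sp
C7: sp2 ✓
C8: sp3
C9: sp
C1, C2, C5, C7 → 4 sp2 carbons.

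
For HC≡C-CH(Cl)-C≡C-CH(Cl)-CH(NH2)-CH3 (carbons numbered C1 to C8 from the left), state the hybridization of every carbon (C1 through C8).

C1 (2 σ bonds, plus two π bonds) has steric number 2: sp.
C2 — 2 σ bonds, plus two π bonds. Steric number 2, so sp.
C3 — 4 σ bonds. Steric number 4, so sp3.
C4 has 2 σ bonds, plus two π bonds: steric number 2 → sp.
C5 (2 σ bonds, plus two π bonds) has steric number 2: sp.
C6 carries 4 σ bonds, giving a steric number of 4, so it is sp3.
C7 is sp3: 4 σ bonds, 4 electron-density regions.
C8 has 4 σ bonds: steric number 4 → sp3.

C1 sp, C2 sp, C3 sp3, C4 sp, C5 sp, C6 sp3, C7 sp3, C8 sp3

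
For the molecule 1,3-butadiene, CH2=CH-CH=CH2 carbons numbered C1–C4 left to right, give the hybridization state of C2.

sp^2

C2: 3 σ bonds, plus one π bond; 3 regions of electron density → sp2.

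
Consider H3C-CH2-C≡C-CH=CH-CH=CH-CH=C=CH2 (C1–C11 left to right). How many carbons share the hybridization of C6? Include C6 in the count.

C6 is sp2 (one π bond).
C1: sp3
C2: sp3
C3: sp
C4: sp
C5: sp2 ✓
C6: sp2 ✓
C7: sp2 ✓
C8: sp2 ✓
C9: sp2 ✓
C10: sp
C11: sp2 ✓
6 carbons are sp2.

6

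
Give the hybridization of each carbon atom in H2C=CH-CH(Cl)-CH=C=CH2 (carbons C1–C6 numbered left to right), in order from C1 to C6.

C1 (3 σ bonds, plus one π bond) has steric number 3: sp2.
C2 (3 σ bonds, plus one π bond) has steric number 3: sp2.
C3 is sp3: 4 σ bonds, 4 electron-density regions.
C4: 3 σ bonds, plus one π bond — 3 electron domains, sp2.
C5 — 2 σ bonds, plus two π bonds. Steric number 2, so sp.
C6 carries 3 σ bonds, plus one π bond, giving a steric number of 3, so it is sp2.

C1 sp2, C2 sp2, C3 sp3, C4 sp2, C5 sp, C6 sp2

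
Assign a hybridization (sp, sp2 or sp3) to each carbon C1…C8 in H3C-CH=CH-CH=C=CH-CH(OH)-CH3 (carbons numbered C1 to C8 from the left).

C1 carries 4 σ bonds, giving a steric number of 4, so it is sp3.
C2 carries 3 σ bonds, plus one π bond, giving a steric number of 3, so it is sp2.
C3 carries 3 σ bonds, plus one π bond, giving a steric number of 3, so it is sp2.
C4 — 3 σ bonds, plus one π bond. Steric number 3, so sp2.
C5 (2 σ bonds, plus two π bonds) has steric number 2: sp.
C6: 3 σ bonds, plus one π bond; 3 regions of electron density → sp2.
C7: 4 σ bonds; 4 regions of electron density → sp3.
C8: 4 σ bonds; 4 regions of electron density → sp3.

C1 sp3, C2 sp2, C3 sp2, C4 sp2, C5 sp, C6 sp2, C7 sp3, C8 sp3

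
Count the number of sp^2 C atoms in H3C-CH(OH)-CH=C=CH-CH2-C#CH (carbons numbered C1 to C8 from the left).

2

C1: sp3
C2: sp3
C3: sp2 ✓
C4: sp
C5: sp2 ✓
C6: sp3
C7: sp
C8: sp
C3, C5 → 2 sp2 carbons.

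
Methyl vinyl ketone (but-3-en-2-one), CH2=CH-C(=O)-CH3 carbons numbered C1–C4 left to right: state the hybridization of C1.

sp^2

C1 carries 3 σ bonds, plus one π bond, giving a steric number of 3, so it is sp2.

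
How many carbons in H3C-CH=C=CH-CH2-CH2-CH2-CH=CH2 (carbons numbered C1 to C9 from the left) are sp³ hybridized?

C1: sp3 ✓
C2: sp2
C3: sp
C4: sp2
C5: sp3 ✓
C6: sp3 ✓
C7: sp3 ✓
C8: sp2
C9: sp2
C1, C5, C6, C7 → 4 sp3 carbons.

4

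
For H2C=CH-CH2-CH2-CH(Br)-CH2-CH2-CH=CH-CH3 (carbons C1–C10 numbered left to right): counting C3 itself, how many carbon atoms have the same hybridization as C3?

C3 is sp3 (only σ bonds).
C1: sp2
C2: sp2
C3: sp3 ✓
C4: sp3 ✓
C5: sp3 ✓
C6: sp3 ✓
C7: sp3 ✓
C8: sp2
C9: sp2
C10: sp3 ✓
6 carbons are sp3.

6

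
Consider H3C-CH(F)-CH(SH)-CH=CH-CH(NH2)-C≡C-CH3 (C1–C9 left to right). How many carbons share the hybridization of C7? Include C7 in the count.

2

C7 is sp (two π bonds).
C1: sp3
C2: sp3
C3: sp3
C4: sp2
C5: sp2
C6: sp3
C7: sp ✓
C8: sp ✓
C9: sp3
2 carbons are sp.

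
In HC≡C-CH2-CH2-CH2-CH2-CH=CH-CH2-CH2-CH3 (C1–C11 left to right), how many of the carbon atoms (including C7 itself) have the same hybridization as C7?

2

C7 is sp2 (one π bond).
C1: sp
C2: sp
C3: sp3
C4: sp3
C5: sp3
C6: sp3
C7: sp2 ✓
C8: sp2 ✓
C9: sp3
C10: sp3
C11: sp3
2 carbons are sp2.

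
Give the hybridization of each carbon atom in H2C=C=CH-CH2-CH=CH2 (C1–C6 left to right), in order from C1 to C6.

C1 is sp2: 3 σ bonds, plus one π bond, 3 electron-density regions.
C2 — 2 σ bonds, plus two π bonds. Steric number 2, so sp.
C3: 3 σ bonds, plus one π bond; 3 regions of electron density → sp2.
C4 carries 4 σ bonds, giving a steric number of 4, so it is sp3.
C5 is sp2: 3 σ bonds, plus one π bond, 3 electron-density regions.
C6: 3 σ bonds, plus one π bond — 3 electron domains, sp2.

C1 sp2, C2 sp, C3 sp2, C4 sp3, C5 sp2, C6 sp2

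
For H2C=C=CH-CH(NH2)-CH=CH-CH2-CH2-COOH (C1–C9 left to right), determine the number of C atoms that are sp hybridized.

1

C1: sp2
C2: sp ✓
C3: sp2
C4: sp3
C5: sp2
C6: sp2
C7: sp3
C8: sp3
C9: sp2
C2 → 1 sp carbon.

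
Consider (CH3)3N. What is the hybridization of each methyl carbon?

Each methyl carbon: 4 σ bonds — 4 electron domains, sp3.

sp³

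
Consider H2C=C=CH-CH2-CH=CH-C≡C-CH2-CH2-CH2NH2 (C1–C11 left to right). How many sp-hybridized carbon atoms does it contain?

C1: sp2
C2: sp ✓
C3: sp2
C4: sp3
C5: sp2
C6: sp2
C7: sp ✓
C8: sp ✓
C9: sp3
C10: sp3
C11: sp3
C2, C7, C8 → 3 sp carbons.

3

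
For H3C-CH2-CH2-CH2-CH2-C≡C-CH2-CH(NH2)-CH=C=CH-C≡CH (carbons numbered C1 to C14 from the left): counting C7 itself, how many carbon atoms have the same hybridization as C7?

5

C7 is sp (two π bonds).
C1: sp3
C2: sp3
C3: sp3
C4: sp3
C5: sp3
C6: sp ✓
C7: sp ✓
C8: sp3
C9: sp3
C10: sp2
C11: sp ✓
C12: sp2
C13: sp ✓
C14: sp ✓
5 carbons are sp.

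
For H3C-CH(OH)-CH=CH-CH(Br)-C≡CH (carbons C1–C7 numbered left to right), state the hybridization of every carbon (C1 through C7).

C1 (4 σ bonds) has steric number 4: sp3.
C2 carries 4 σ bonds, giving a steric number of 4, so it is sp3.
C3 (3 σ bonds, plus one π bond) has steric number 3: sp2.
C4 has 3 σ bonds, plus one π bond: steric number 3 → sp2.
C5 has 4 σ bonds: steric number 4 → sp3.
C6 is sp: 2 σ bonds, plus two π bonds, 2 electron-density regions.
C7: 2 σ bonds, plus two π bonds; 2 regions of electron density → sp.

C1 sp3, C2 sp3, C3 sp2, C4 sp2, C5 sp3, C6 sp, C7 sp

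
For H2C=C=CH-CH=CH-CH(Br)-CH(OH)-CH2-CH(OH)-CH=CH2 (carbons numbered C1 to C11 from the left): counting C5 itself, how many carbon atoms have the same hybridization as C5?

C5 is sp2 (one π bond).
C1: sp2 ✓
C2: sp
C3: sp2 ✓
C4: sp2 ✓
C5: sp2 ✓
C6: sp3
C7: sp3
C8: sp3
C9: sp3
C10: sp2 ✓
C11: sp2 ✓
6 carbons are sp2.

6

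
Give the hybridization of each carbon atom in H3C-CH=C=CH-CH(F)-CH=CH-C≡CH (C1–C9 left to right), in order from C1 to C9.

C1 sp3, C2 sp2, C3 sp, C4 sp2, C5 sp3, C6 sp2, C7 sp2, C8 sp, C9 sp

C1 is sp3: 4 σ bonds, 4 electron-density regions.
C2 carries 3 σ bonds, plus one π bond, giving a steric number of 3, so it is sp2.
C3 has 2 σ bonds, plus two π bonds: steric number 2 → sp.
C4 carries 3 σ bonds, plus one π bond, giving a steric number of 3, so it is sp2.
C5 — 4 σ bonds. Steric number 4, so sp3.
C6: 3 σ bonds, plus one π bond; 3 regions of electron density → sp2.
C7 — 3 σ bonds, plus one π bond. Steric number 3, so sp2.
C8 is sp: 2 σ bonds, plus two π bonds, 2 electron-density regions.
C9 is sp: 2 σ bonds, plus two π bonds, 2 electron-density regions.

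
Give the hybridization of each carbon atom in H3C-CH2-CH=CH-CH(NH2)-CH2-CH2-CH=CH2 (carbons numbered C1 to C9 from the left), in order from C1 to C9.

C1: 4 σ bonds; 4 regions of electron density → sp3.
C2 — 4 σ bonds. Steric number 4, so sp3.
C3: 3 σ bonds, plus one π bond — 3 electron domains, sp2.
C4 is sp2: 3 σ bonds, plus one π bond, 3 electron-density regions.
C5 (4 σ bonds) has steric number 4: sp3.
C6 has 4 σ bonds: steric number 4 → sp3.
C7: 4 σ bonds; 4 regions of electron density → sp3.
C8 carries 3 σ bonds, plus one π bond, giving a steric number of 3, so it is sp2.
C9 carries 3 σ bonds, plus one π bond, giving a steric number of 3, so it is sp2.

C1 sp3, C2 sp3, C3 sp2, C4 sp2, C5 sp3, C6 sp3, C7 sp3, C8 sp2, C9 sp2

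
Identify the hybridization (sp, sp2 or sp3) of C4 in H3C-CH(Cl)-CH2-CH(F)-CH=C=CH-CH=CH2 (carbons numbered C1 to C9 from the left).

sp3

C4 (4 σ bonds) has steric number 4: sp3.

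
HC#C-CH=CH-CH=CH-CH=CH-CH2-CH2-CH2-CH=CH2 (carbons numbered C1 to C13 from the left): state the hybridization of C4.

C4 — 3 σ bonds, plus one π bond. Steric number 3, so sp2.

sp2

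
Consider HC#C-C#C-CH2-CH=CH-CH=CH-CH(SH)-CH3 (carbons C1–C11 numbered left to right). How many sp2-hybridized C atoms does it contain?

4

C1: sp
C2: sp
C3: sp
C4: sp
C5: sp3
C6: sp2 ✓
C7: sp2 ✓
C8: sp2 ✓
C9: sp2 ✓
C10: sp3
C11: sp3
C6, C7, C8, C9 → 4 sp2 carbons.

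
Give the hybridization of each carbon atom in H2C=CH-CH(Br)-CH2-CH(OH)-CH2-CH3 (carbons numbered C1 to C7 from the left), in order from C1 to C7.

C1 sp2, C2 sp2, C3 sp3, C4 sp3, C5 sp3, C6 sp3, C7 sp3

C1: 3 σ bonds, plus one π bond; 3 regions of electron density → sp2.
C2: 3 σ bonds, plus one π bond — 3 electron domains, sp2.
C3 carries 4 σ bonds, giving a steric number of 4, so it is sp3.
C4: 4 σ bonds — 4 electron domains, sp3.
C5: 4 σ bonds; 4 regions of electron density → sp3.
C6 has 4 σ bonds: steric number 4 → sp3.
C7: 4 σ bonds; 4 regions of electron density → sp3.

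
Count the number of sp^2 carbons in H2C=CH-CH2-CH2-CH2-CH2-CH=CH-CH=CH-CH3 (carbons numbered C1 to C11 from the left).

6

C1: sp2 ✓
C2: sp2 ✓
C3: sp3
C4: sp3
C5: sp3
C6: sp3
C7: sp2 ✓
C8: sp2 ✓
C9: sp2 ✓
C10: sp2 ✓
C11: sp3
C1, C2, C7, C8, C9, C10 → 6 sp2 carbons.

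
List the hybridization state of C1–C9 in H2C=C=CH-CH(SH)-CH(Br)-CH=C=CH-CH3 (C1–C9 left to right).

C1: 3 σ bonds, plus one π bond — 3 electron domains, sp2.
C2 carries 2 σ bonds, plus two π bonds, giving a steric number of 2, so it is sp.
C3: 3 σ bonds, plus one π bond — 3 electron domains, sp2.
C4: 4 σ bonds — 4 electron domains, sp3.
C5 carries 4 σ bonds, giving a steric number of 4, so it is sp3.
C6 carries 3 σ bonds, plus one π bond, giving a steric number of 3, so it is sp2.
C7 (2 σ bonds, plus two π bonds) has steric number 2: sp.
C8: 3 σ bonds, plus one π bond; 3 regions of electron density → sp2.
C9 carries 4 σ bonds, giving a steric number of 4, so it is sp3.

C1 sp2, C2 sp, C3 sp2, C4 sp3, C5 sp3, C6 sp2, C7 sp, C8 sp2, C9 sp3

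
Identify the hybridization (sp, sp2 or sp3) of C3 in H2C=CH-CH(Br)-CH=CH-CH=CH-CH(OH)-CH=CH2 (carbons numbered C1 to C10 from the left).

sp3

C3: 4 σ bonds; 4 regions of electron density → sp3.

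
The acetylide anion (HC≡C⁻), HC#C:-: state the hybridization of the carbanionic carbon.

One σ bond + one lone pair = steric number 2 → sp.

sp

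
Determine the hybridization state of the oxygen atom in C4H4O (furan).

One O lone pair is in the aromatic π system (p orbital), the other is in an sp2 hybrid in the ring plane; O has two σ bonds + one in-plane lone pair → sp2.

sp^2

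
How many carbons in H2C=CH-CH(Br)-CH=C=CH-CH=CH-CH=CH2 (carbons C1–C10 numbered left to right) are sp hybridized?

1

C1: sp2
C2: sp2
C3: sp3
C4: sp2
C5: sp ✓
C6: sp2
C7: sp2
C8: sp2
C9: sp2
C10: sp2
C5 → 1 sp carbon.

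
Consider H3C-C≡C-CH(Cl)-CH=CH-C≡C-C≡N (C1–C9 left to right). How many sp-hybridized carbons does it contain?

C1: sp3
C2: sp ✓
C3: sp ✓
C4: sp3
C5: sp2
C6: sp2
C7: sp ✓
C8: sp ✓
C9: sp ✓
C2, C3, C7, C8, C9 → 5 sp carbons.

5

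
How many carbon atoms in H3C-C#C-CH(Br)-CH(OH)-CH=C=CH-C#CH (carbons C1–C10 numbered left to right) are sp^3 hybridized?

C1: sp3 ✓
C2: sp
C3: sp
C4: sp3 ✓
C5: sp3 ✓
C6: sp2
C7: sp
C8: sp2
C9: sp
C10: sp
C1, C4, C5 → 3 sp3 carbons.

3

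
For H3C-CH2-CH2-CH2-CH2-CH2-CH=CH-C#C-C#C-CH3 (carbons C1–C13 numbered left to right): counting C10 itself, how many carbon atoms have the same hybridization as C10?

4

C10 is sp (two π bonds).
C1: sp3
C2: sp3
C3: sp3
C4: sp3
C5: sp3
C6: sp3
C7: sp2
C8: sp2
C9: sp ✓
C10: sp ✓
C11: sp ✓
C12: sp ✓
C13: sp3
4 carbons are sp.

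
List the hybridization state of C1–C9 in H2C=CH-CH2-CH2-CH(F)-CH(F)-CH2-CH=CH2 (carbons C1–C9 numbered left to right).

C1 sp2, C2 sp2, C3 sp3, C4 sp3, C5 sp3, C6 sp3, C7 sp3, C8 sp2, C9 sp2

C1: 3 σ bonds, plus one π bond — 3 electron domains, sp2.
C2 is sp2: 3 σ bonds, plus one π bond, 3 electron-density regions.
C3 is sp3: 4 σ bonds, 4 electron-density regions.
C4 has 4 σ bonds: steric number 4 → sp3.
C5 carries 4 σ bonds, giving a steric number of 4, so it is sp3.
C6: 4 σ bonds; 4 regions of electron density → sp3.
C7 — 4 σ bonds. Steric number 4, so sp3.
C8 carries 3 σ bonds, plus one π bond, giving a steric number of 3, so it is sp2.
C9: 3 σ bonds, plus one π bond; 3 regions of electron density → sp2.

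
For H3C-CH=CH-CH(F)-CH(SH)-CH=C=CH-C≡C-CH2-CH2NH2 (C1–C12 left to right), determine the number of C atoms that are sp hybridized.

3

C1: sp3
C2: sp2
C3: sp2
C4: sp3
C5: sp3
C6: sp2
C7: sp ✓
C8: sp2
C9: sp ✓
C10: sp ✓
C11: sp3
C12: sp3
C7, C9, C10 → 3 sp carbons.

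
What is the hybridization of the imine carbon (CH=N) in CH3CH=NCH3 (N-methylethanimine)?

The imine carbon (CH=N) has 3 σ bonds, plus one π bond: steric number 3 → sp2.

sp^2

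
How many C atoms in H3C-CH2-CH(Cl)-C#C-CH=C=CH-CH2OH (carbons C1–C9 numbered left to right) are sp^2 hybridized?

C1: sp3
C2: sp3
C3: sp3
C4: sp
C5: sp
C6: sp2 ✓
C7: sp
C8: sp2 ✓
C9: sp3
C6, C8 → 2 sp2 carbons.

2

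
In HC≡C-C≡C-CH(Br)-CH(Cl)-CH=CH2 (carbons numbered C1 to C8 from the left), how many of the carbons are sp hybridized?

C1: sp ✓
C2: sp ✓
C3: sp ✓
C4: sp ✓
C5: sp3
C6: sp3
C7: sp2
C8: sp2
C1, C2, C3, C4 → 4 sp carbons.

4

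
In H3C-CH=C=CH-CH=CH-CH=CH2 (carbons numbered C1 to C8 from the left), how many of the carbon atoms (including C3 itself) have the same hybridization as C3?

1

C3 is sp (two π bonds).
C1: sp3
C2: sp2
C3: sp ✓
C4: sp2
C5: sp2
C6: sp2
C7: sp2
C8: sp2
1 carbon is sp.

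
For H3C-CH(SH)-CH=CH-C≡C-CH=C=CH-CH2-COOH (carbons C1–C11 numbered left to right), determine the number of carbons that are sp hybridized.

3

C1: sp3
C2: sp3
C3: sp2
C4: sp2
C5: sp ✓
C6: sp ✓
C7: sp2
C8: sp ✓
C9: sp2
C10: sp3
C11: sp2
C5, C6, C8 → 3 sp carbons.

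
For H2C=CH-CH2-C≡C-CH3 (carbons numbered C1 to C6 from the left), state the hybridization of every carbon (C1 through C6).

C1: 3 σ bonds, plus one π bond — 3 electron domains, sp2.
C2 carries 3 σ bonds, plus one π bond, giving a steric number of 3, so it is sp2.
C3 — 4 σ bonds. Steric number 4, so sp3.
C4 — 2 σ bonds, plus two π bonds. Steric number 2, so sp.
C5 is sp: 2 σ bonds, plus two π bonds, 2 electron-density regions.
C6 carries 4 σ bonds, giving a steric number of 4, so it is sp3.

C1 sp2, C2 sp2, C3 sp3, C4 sp, C5 sp, C6 sp3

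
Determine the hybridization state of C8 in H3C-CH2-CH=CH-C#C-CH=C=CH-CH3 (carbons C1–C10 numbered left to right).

C8: 2 σ bonds, plus two π bonds — 2 electron domains, sp.

sp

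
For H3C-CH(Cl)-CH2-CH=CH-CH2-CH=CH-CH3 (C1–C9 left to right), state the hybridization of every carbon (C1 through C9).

C1 carries 4 σ bonds, giving a steric number of 4, so it is sp3.
C2: 4 σ bonds; 4 regions of electron density → sp3.
C3 has 4 σ bonds: steric number 4 → sp3.
C4 has 3 σ bonds, plus one π bond: steric number 3 → sp2.
C5 (3 σ bonds, plus one π bond) has steric number 3: sp2.
C6 is sp3: 4 σ bonds, 4 electron-density regions.
C7 (3 σ bonds, plus one π bond) has steric number 3: sp2.
C8 carries 3 σ bonds, plus one π bond, giving a steric number of 3, so it is sp2.
C9: 4 σ bonds; 4 regions of electron density → sp3.

C1 sp3, C2 sp3, C3 sp3, C4 sp2, C5 sp2, C6 sp3, C7 sp2, C8 sp2, C9 sp3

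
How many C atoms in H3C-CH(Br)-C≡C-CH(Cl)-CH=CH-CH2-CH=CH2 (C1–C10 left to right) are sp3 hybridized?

C1: sp3 ✓
C2: sp3 ✓
C3: sp
C4: sp
C5: sp3 ✓
C6: sp2
C7: sp2
C8: sp3 ✓
C9: sp2
C10: sp2
C1, C2, C5, C8 → 4 sp3 carbons.

4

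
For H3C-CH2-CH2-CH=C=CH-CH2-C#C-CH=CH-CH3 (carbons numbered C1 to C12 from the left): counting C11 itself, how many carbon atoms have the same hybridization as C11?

C11 is sp2 (one π bond).
C1: sp3
C2: sp3
C3: sp3
C4: sp2 ✓
C5: sp
C6: sp2 ✓
C7: sp3
C8: sp
C9: sp
C10: sp2 ✓
C11: sp2 ✓
C12: sp3
4 carbons are sp2.

4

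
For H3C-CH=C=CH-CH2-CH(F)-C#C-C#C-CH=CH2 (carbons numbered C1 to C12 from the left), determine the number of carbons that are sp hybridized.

5

C1: sp3
C2: sp2
C3: sp ✓
C4: sp2
C5: sp3
C6: sp3
C7: sp ✓
C8: sp ✓
C9: sp ✓
C10: sp ✓
C11: sp2
C12: sp2
C3, C7, C8, C9, C10 → 5 sp carbons.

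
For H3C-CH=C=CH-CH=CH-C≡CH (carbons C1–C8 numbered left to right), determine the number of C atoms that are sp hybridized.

3

C1: sp3
C2: sp2
C3: sp ✓
C4: sp2
C5: sp2
C6: sp2
C7: sp ✓
C8: sp ✓
C3, C7, C8 → 3 sp carbons.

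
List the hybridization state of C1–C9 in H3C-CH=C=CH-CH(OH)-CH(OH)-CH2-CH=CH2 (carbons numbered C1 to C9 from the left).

C1 sp3, C2 sp2, C3 sp, C4 sp2, C5 sp3, C6 sp3, C7 sp3, C8 sp2, C9 sp2

C1 (4 σ bonds) has steric number 4: sp3.
C2 — 3 σ bonds, plus one π bond. Steric number 3, so sp2.
C3: 2 σ bonds, plus two π bonds — 2 electron domains, sp.
C4: 3 σ bonds, plus one π bond — 3 electron domains, sp2.
C5 — 4 σ bonds. Steric number 4, so sp3.
C6: 4 σ bonds; 4 regions of electron density → sp3.
C7 has 4 σ bonds: steric number 4 → sp3.
C8 has 3 σ bonds, plus one π bond: steric number 3 → sp2.
C9 carries 3 σ bonds, plus one π bond, giving a steric number of 3, so it is sp2.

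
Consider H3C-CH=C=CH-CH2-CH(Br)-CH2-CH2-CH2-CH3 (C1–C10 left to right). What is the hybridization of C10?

sp^3

C10 carries 4 σ bonds, giving a steric number of 4, so it is sp3.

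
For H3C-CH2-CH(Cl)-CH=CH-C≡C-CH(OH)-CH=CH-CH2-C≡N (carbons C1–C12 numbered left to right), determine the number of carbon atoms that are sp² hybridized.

C1: sp3
C2: sp3
C3: sp3
C4: sp2 ✓
C5: sp2 ✓
C6: sp
C7: sp
C8: sp3
C9: sp2 ✓
C10: sp2 ✓
C11: sp3
C12: sp
C4, C5, C9, C10 → 4 sp2 carbons.

4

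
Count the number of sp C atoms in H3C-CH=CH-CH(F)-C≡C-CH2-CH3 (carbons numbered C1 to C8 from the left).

2

C1: sp3
C2: sp2
C3: sp2
C4: sp3
C5: sp ✓
C6: sp ✓
C7: sp3
C8: sp3
C5, C6 → 2 sp carbons.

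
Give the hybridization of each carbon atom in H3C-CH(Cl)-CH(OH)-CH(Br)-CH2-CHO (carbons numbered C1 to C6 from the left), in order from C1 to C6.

C1 sp3, C2 sp3, C3 sp3, C4 sp3, C5 sp3, C6 sp2

C1: 4 σ bonds — 4 electron domains, sp3.
C2 is sp3: 4 σ bonds, 4 electron-density regions.
C3: 4 σ bonds — 4 electron domains, sp3.
C4 has 4 σ bonds: steric number 4 → sp3.
C5: 4 σ bonds — 4 electron domains, sp3.
C6 — 3 σ bonds, plus one π bond. Steric number 3, so sp2.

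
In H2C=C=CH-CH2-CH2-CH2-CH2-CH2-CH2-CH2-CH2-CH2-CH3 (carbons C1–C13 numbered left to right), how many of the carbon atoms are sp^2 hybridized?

2

C1: sp2 ✓
C2: sp
C3: sp2 ✓
C4: sp3
C5: sp3
C6: sp3
C7: sp3
C8: sp3
C9: sp3
C10: sp3
C11: sp3
C12: sp3
C13: sp3
C1, C3 → 2 sp2 carbons.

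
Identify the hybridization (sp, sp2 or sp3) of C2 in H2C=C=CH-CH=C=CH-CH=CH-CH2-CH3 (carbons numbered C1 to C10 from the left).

sp

C2 (2 σ bonds, plus two π bonds) has steric number 2: sp.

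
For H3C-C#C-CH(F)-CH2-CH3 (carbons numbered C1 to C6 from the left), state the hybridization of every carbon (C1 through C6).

C1: 4 σ bonds — 4 electron domains, sp3.
C2: 2 σ bonds, plus two π bonds — 2 electron domains, sp.
C3 carries 2 σ bonds, plus two π bonds, giving a steric number of 2, so it is sp.
C4: 4 σ bonds; 4 regions of electron density → sp3.
C5 has 4 σ bonds: steric number 4 → sp3.
C6 has 4 σ bonds: steric number 4 → sp3.

C1 sp3, C2 sp, C3 sp, C4 sp3, C5 sp3, C6 sp3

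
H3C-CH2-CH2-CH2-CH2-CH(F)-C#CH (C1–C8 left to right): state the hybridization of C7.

C7: 2 σ bonds, plus two π bonds; 2 regions of electron density → sp.

sp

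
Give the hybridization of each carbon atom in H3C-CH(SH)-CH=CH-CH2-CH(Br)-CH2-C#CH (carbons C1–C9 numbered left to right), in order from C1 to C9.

C1 — 4 σ bonds. Steric number 4, so sp3.
C2 (4 σ bonds) has steric number 4: sp3.
C3 — 3 σ bonds, plus one π bond. Steric number 3, so sp2.
C4 has 3 σ bonds, plus one π bond: steric number 3 → sp2.
C5 — 4 σ bonds. Steric number 4, so sp3.
C6: 4 σ bonds — 4 electron domains, sp3.
C7: 4 σ bonds; 4 regions of electron density → sp3.
C8 (2 σ bonds, plus two π bonds) has steric number 2: sp.
C9: 2 σ bonds, plus two π bonds; 2 regions of electron density → sp.

C1 sp3, C2 sp3, C3 sp2, C4 sp2, C5 sp3, C6 sp3, C7 sp3, C8 sp, C9 sp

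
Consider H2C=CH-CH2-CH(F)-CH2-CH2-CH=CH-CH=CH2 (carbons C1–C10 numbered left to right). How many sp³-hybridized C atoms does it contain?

C1: sp2
C2: sp2
C3: sp3 ✓
C4: sp3 ✓
C5: sp3 ✓
C6: sp3 ✓
C7: sp2
C8: sp2
C9: sp2
C10: sp2
C3, C4, C5, C6 → 4 sp3 carbons.

4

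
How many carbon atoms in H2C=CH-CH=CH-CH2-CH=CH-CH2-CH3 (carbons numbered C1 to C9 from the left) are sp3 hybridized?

C1: sp2
C2: sp2
C3: sp2
C4: sp2
C5: sp3 ✓
C6: sp2
C7: sp2
C8: sp3 ✓
C9: sp3 ✓
C5, C8, C9 → 3 sp3 carbons.

3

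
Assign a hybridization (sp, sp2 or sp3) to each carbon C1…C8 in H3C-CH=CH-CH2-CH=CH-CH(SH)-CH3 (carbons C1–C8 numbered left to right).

C1 sp3, C2 sp2, C3 sp2, C4 sp3, C5 sp2, C6 sp2, C7 sp3, C8 sp3

C1 has 4 σ bonds: steric number 4 → sp3.
C2 carries 3 σ bonds, plus one π bond, giving a steric number of 3, so it is sp2.
C3 (3 σ bonds, plus one π bond) has steric number 3: sp2.
C4 is sp3: 4 σ bonds, 4 electron-density regions.
C5: 3 σ bonds, plus one π bond — 3 electron domains, sp2.
C6 carries 3 σ bonds, plus one π bond, giving a steric number of 3, so it is sp2.
C7 is sp3: 4 σ bonds, 4 electron-density regions.
C8 carries 4 σ bonds, giving a steric number of 4, so it is sp3.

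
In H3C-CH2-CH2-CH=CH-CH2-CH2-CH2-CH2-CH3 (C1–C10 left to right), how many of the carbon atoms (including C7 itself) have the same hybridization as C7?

8

C7 is sp3 (only σ bonds).
C1: sp3 ✓
C2: sp3 ✓
C3: sp3 ✓
C4: sp2
C5: sp2
C6: sp3 ✓
C7: sp3 ✓
C8: sp3 ✓
C9: sp3 ✓
C10: sp3 ✓
8 carbons are sp3.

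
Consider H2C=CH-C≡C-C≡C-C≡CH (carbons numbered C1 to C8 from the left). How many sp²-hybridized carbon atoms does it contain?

2

C1: sp2 ✓
C2: sp2 ✓
C3: sp
C4: sp
C5: sp
C6: sp
C7: sp
C8: sp
C1, C2 → 2 sp2 carbons.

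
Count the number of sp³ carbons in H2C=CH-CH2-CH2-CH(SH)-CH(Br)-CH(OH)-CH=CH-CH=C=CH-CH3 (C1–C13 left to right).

C1: sp2
C2: sp2
C3: sp3 ✓
C4: sp3 ✓
C5: sp3 ✓
C6: sp3 ✓
C7: sp3 ✓
C8: sp2
C9: sp2
C10: sp2
C11: sp
C12: sp2
C13: sp3 ✓
C3, C4, C5, C6, C7, C13 → 6 sp3 carbons.

6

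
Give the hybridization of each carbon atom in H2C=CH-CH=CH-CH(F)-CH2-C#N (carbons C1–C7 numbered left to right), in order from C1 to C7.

C1 is sp2: 3 σ bonds, plus one π bond, 3 electron-density regions.
C2 — 3 σ bonds, plus one π bond. Steric number 3, so sp2.
C3 is sp2: 3 σ bonds, plus one π bond, 3 electron-density regions.
C4 is sp2: 3 σ bonds, plus one π bond, 3 electron-density regions.
C5 is sp3: 4 σ bonds, 4 electron-density regions.
C6 is sp3: 4 σ bonds, 4 electron-density regions.
C7 has 2 σ bonds, plus two π bonds: steric number 2 → sp.

C1 sp2, C2 sp2, C3 sp2, C4 sp2, C5 sp3, C6 sp3, C7 sp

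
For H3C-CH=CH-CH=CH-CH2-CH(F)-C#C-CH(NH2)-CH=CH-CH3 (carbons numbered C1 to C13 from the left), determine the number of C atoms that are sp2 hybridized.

6

C1: sp3
C2: sp2 ✓
C3: sp2 ✓
C4: sp2 ✓
C5: sp2 ✓
C6: sp3
C7: sp3
C8: sp
C9: sp
C10: sp3
C11: sp2 ✓
C12: sp2 ✓
C13: sp3
C2, C3, C4, C5, C11, C12 → 6 sp2 carbons.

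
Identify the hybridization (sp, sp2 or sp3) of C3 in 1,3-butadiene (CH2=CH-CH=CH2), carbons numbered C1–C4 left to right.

C3: 3 σ bonds, plus one π bond — 3 electron domains, sp2.

sp2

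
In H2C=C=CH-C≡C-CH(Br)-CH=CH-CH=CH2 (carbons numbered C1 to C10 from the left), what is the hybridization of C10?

C10 has 3 σ bonds, plus one π bond: steric number 3 → sp2.

sp²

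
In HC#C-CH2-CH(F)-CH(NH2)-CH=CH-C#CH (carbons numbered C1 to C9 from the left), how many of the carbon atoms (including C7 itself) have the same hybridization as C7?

2

C7 is sp2 (one π bond).
C1: sp
C2: sp
C3: sp3
C4: sp3
C5: sp3
C6: sp2 ✓
C7: sp2 ✓
C8: sp
C9: sp
2 carbons are sp2.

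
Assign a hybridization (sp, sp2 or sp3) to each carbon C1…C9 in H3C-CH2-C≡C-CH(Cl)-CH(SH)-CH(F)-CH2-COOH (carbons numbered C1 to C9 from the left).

C1: 4 σ bonds — 4 electron domains, sp3.
C2: 4 σ bonds — 4 electron domains, sp3.
C3: 2 σ bonds, plus two π bonds — 2 electron domains, sp.
C4 carries 2 σ bonds, plus two π bonds, giving a steric number of 2, so it is sp.
C5 (4 σ bonds) has steric number 4: sp3.
C6: 4 σ bonds — 4 electron domains, sp3.
C7 is sp3: 4 σ bonds, 4 electron-density regions.
C8: 4 σ bonds; 4 regions of electron density → sp3.
C9 carries 3 σ bonds, plus one π bond, giving a steric number of 3, so it is sp2.

C1 sp3, C2 sp3, C3 sp, C4 sp, C5 sp3, C6 sp3, C7 sp3, C8 sp3, C9 sp2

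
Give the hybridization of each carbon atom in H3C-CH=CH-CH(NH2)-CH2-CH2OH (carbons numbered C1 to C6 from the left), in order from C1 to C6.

C1 sp3, C2 sp2, C3 sp2, C4 sp3, C5 sp3, C6 sp3

C1 carries 4 σ bonds, giving a steric number of 4, so it is sp3.
C2 (3 σ bonds, plus one π bond) has steric number 3: sp2.
C3: 3 σ bonds, plus one π bond; 3 regions of electron density → sp2.
C4 carries 4 σ bonds, giving a steric number of 4, so it is sp3.
C5: 4 σ bonds — 4 electron domains, sp3.
C6 (4 σ bonds) has steric number 4: sp3.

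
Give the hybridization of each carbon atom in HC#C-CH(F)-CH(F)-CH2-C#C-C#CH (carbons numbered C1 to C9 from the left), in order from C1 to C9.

C1 sp, C2 sp, C3 sp3, C4 sp3, C5 sp3, C6 sp, C7 sp, C8 sp, C9 sp

C1: 2 σ bonds, plus two π bonds — 2 electron domains, sp.
C2 — 2 σ bonds, plus two π bonds. Steric number 2, so sp.
C3: 4 σ bonds — 4 electron domains, sp3.
C4 (4 σ bonds) has steric number 4: sp3.
C5 — 4 σ bonds. Steric number 4, so sp3.
C6: 2 σ bonds, plus two π bonds — 2 electron domains, sp.
C7 — 2 σ bonds, plus two π bonds. Steric number 2, so sp.
C8 has 2 σ bonds, plus two π bonds: steric number 2 → sp.
C9 carries 2 σ bonds, plus two π bonds, giving a steric number of 2, so it is sp.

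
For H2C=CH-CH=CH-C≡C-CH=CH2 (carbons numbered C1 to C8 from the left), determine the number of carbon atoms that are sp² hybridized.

6

C1: sp2 ✓
C2: sp2 ✓
C3: sp2 ✓
C4: sp2 ✓
C5: sp
C6: sp
C7: sp2 ✓
C8: sp2 ✓
C1, C2, C3, C4, C7, C8 → 6 sp2 carbons.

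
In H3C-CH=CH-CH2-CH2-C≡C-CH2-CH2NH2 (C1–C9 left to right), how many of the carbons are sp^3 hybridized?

5

C1: sp3 ✓
C2: sp2
C3: sp2
C4: sp3 ✓
C5: sp3 ✓
C6: sp
C7: sp
C8: sp3 ✓
C9: sp3 ✓
C1, C4, C5, C8, C9 → 5 sp3 carbons.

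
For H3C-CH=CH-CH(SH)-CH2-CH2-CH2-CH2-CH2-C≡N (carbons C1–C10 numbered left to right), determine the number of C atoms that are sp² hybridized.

C1: sp3
C2: sp2 ✓
C3: sp2 ✓
C4: sp3
C5: sp3
C6: sp3
C7: sp3
C8: sp3
C9: sp3
C10: sp
C2, C3 → 2 sp2 carbons.

2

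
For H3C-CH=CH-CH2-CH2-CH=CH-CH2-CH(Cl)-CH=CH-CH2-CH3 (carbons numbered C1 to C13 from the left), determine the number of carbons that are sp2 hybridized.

C1: sp3
C2: sp2 ✓
C3: sp2 ✓
C4: sp3
C5: sp3
C6: sp2 ✓
C7: sp2 ✓
C8: sp3
C9: sp3
C10: sp2 ✓
C11: sp2 ✓
C12: sp3
C13: sp3
C2, C3, C6, C7, C10, C11 → 6 sp2 carbons.

6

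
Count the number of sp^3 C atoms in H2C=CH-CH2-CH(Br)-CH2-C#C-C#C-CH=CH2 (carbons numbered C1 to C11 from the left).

3

C1: sp2
C2: sp2
C3: sp3 ✓
C4: sp3 ✓
C5: sp3 ✓
C6: sp
C7: sp
C8: sp
C9: sp
C10: sp2
C11: sp2
C3, C4, C5 → 3 sp3 carbons.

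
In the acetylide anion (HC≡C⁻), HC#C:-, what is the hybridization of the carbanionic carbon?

One σ bond + one lone pair = steric number 2 → sp.

sp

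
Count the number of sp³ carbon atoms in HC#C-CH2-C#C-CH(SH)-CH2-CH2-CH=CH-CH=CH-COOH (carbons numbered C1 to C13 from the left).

4

C1: sp
C2: sp
C3: sp3 ✓
C4: sp
C5: sp
C6: sp3 ✓
C7: sp3 ✓
C8: sp3 ✓
C9: sp2
C10: sp2
C11: sp2
C12: sp2
C13: sp2
C3, C6, C7, C8 → 4 sp3 carbons.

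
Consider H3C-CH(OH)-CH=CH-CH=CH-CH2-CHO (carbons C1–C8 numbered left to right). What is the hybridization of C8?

C8 has 3 σ bonds, plus one π bond: steric number 3 → sp2.

sp²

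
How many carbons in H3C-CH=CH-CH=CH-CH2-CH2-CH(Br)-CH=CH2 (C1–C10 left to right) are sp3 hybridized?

4

C1: sp3 ✓
C2: sp2
C3: sp2
C4: sp2
C5: sp2
C6: sp3 ✓
C7: sp3 ✓
C8: sp3 ✓
C9: sp2
C10: sp2
C1, C6, C7, C8 → 4 sp3 carbons.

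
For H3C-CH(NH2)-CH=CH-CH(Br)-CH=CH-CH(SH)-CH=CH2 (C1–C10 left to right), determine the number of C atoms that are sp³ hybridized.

4

C1: sp3 ✓
C2: sp3 ✓
C3: sp2
C4: sp2
C5: sp3 ✓
C6: sp2
C7: sp2
C8: sp3 ✓
C9: sp2
C10: sp2
C1, C2, C5, C8 → 4 sp3 carbons.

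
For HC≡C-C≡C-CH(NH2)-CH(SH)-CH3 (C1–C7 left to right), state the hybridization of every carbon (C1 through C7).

C1 sp, C2 sp, C3 sp, C4 sp, C5 sp3, C6 sp3, C7 sp3

C1 carries 2 σ bonds, plus two π bonds, giving a steric number of 2, so it is sp.
C2 — 2 σ bonds, plus two π bonds. Steric number 2, so sp.
C3 (2 σ bonds, plus two π bonds) has steric number 2: sp.
C4 (2 σ bonds, plus two π bonds) has steric number 2: sp.
C5: 4 σ bonds — 4 electron domains, sp3.
C6 carries 4 σ bonds, giving a steric number of 4, so it is sp3.
C7 (4 σ bonds) has steric number 4: sp3.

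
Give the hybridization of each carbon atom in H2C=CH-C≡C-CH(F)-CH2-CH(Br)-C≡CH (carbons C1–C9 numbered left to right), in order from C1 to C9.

C1 carries 3 σ bonds, plus one π bond, giving a steric number of 3, so it is sp2.
C2 (3 σ bonds, plus one π bond) has steric number 3: sp2.
C3 carries 2 σ bonds, plus two π bonds, giving a steric number of 2, so it is sp.
C4: 2 σ bonds, plus two π bonds — 2 electron domains, sp.
C5 — 4 σ bonds. Steric number 4, so sp3.
C6 — 4 σ bonds. Steric number 4, so sp3.
C7 is sp3: 4 σ bonds, 4 electron-density regions.
C8 has 2 σ bonds, plus two π bonds: steric number 2 → sp.
C9 carries 2 σ bonds, plus two π bonds, giving a steric number of 2, so it is sp.

C1 sp2, C2 sp2, C3 sp, C4 sp, C5 sp3, C6 sp3, C7 sp3, C8 sp, C9 sp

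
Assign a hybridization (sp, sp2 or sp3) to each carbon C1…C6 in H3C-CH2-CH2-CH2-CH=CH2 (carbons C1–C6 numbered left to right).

C1 (4 σ bonds) has steric number 4: sp3.
C2 is sp3: 4 σ bonds, 4 electron-density regions.
C3 is sp3: 4 σ bonds, 4 electron-density regions.
C4: 4 σ bonds — 4 electron domains, sp3.
C5 — 3 σ bonds, plus one π bond. Steric number 3, so sp2.
C6: 3 σ bonds, plus one π bond; 3 regions of electron density → sp2.

C1 sp3, C2 sp3, C3 sp3, C4 sp3, C5 sp2, C6 sp2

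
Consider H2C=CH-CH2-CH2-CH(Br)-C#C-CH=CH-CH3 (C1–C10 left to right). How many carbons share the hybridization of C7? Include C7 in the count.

C7 is sp (two π bonds).
C1: sp2
C2: sp2
C3: sp3
C4: sp3
C5: sp3
C6: sp ✓
C7: sp ✓
C8: sp2
C9: sp2
C10: sp3
2 carbons are sp.

2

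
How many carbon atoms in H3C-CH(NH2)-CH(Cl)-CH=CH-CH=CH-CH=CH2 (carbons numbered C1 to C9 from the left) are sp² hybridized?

C1: sp3
C2: sp3
C3: sp3
C4: sp2 ✓
C5: sp2 ✓
C6: sp2 ✓
C7: sp2 ✓
C8: sp2 ✓
C9: sp2 ✓
C4, C5, C6, C7, C8, C9 → 6 sp2 carbons.

6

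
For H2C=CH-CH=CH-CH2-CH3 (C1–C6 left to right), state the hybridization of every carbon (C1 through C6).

C1 sp2, C2 sp2, C3 sp2, C4 sp2, C5 sp3, C6 sp3

C1 carries 3 σ bonds, plus one π bond, giving a steric number of 3, so it is sp2.
C2 — 3 σ bonds, plus one π bond. Steric number 3, so sp2.
C3 (3 σ bonds, plus one π bond) has steric number 3: sp2.
C4 (3 σ bonds, plus one π bond) has steric number 3: sp2.
C5 (4 σ bonds) has steric number 4: sp3.
C6: 4 σ bonds — 4 electron domains, sp3.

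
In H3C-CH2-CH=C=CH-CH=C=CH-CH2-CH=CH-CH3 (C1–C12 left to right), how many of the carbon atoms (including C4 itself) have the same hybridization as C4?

2

C4 is sp (two π bonds).
C1: sp3
C2: sp3
C3: sp2
C4: sp ✓
C5: sp2
C6: sp2
C7: sp ✓
C8: sp2
C9: sp3
C10: sp2
C11: sp2
C12: sp3
2 carbons are sp.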